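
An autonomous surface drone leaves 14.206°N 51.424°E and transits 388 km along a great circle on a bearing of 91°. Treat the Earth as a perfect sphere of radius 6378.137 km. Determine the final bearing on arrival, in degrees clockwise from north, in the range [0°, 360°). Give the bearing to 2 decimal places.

Central angle δ = d/R = 0.060833 rad.
Converting: φ₁ = 0.247941 rad, θ = 1.588250 rad.
Destination latitude: φ₂ = arcsin( sin φ₁ cos δ + cos φ₁ sin δ cos θ ) = arcsin(0.243926) = 14.118°.
Δλ = atan2( sin θ sin δ cos φ₁ , cos δ − sin φ₁ sin φ₂ ) = atan2(0.058927, 0.938289) = 0.062720 rad = 3.594°.
λ₂ = 51.424° + 3.594° = 55.018°.
The forward bearing on arrival equals the back-azimuth from the destination plus 180°.
Back-azimuth from P₂ (14.12°, 55.02°) to P₁ (14.21°, 51.42°), with Δλ' = λ₁ − λ₂ = -3.59°: atan2( sin Δλ' cos φ₁ , cos φ₂ sin φ₁ − sin φ₂ cos φ₁ cos Δλ' ) = 271.88°.
Final bearing = (271.88° + 180°) mod 360° = 91.88°.

final bearing 91.88°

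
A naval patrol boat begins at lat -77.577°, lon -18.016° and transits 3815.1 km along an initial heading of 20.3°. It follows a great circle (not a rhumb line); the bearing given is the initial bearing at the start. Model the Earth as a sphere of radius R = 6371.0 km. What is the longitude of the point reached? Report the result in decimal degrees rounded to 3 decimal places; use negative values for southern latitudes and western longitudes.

Angular distance δ = d/R = 3815.1 / 6371 = 0.598823 rad.
Converting: φ₁ = -1.353974 rad, θ = 0.354302 rad.
sin φ₂ = sin φ₁ cos δ + cos φ₁ sin δ cos θ = (-0.976586)(0.826000) + (0.215127)(0.563670)(0.937889) = -0.692930
φ₂ = asin(-0.692930) = -0.765546 rad = -43.863°.
Δλ = atan2( sin θ sin δ cos φ₁ , cos δ − sin φ₁ sin φ₂ ) = atan2(0.042070, 0.149294) = 0.274670 rad = 15.737°.
Hence λ₂ = -18.016° + 15.737° = -2.279°.

longitude -2.279°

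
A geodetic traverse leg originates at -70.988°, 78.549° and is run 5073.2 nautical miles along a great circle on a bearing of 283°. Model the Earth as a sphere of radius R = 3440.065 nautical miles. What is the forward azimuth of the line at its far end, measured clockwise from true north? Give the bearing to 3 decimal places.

final bearing 341.490°

Central angle δ = d/R = 1.474740 rad.
Start latitude φ₁ = -1.238974 rad; initial bearing θ = 4.939282 rad.
Destination latitude: φ₂ = arcsin( sin φ₁ cos δ + cos φ₁ sin δ cos θ ) = arcsin(-0.017734) = -1.016°.
Δλ = atan2( sin θ sin δ cos φ₁ , cos δ − sin φ₁ sin φ₂ ) = atan2(-0.315954, 0.079143) = -1.325358 rad = -75.937°.
λ₂ = λ₁ + Δλ = 2.612°.
The forward bearing on arrival equals the back-azimuth from the destination plus 180°.
Back-azimuth from P₂ (-1.016°, 2.612°) to P₁ (-70.988°, 78.549°), with Δλ' = λ₁ − λ₂ = 75.937°: atan2( sin Δλ' cos φ₁ , cos φ₂ sin φ₁ − sin φ₂ cos φ₁ cos Δλ' ) = 161.490°.
Final bearing = (161.490° + 180°) mod 360° = 341.490°.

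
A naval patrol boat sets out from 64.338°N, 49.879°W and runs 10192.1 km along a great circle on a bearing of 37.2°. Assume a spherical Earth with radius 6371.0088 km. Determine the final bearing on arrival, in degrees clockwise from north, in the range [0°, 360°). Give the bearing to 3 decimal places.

δ = 10192.1/6371.0088 = 1.599762 rad (91.6596°).
With φ₁ = 64.338° = 1.122910 rad and θ = 37.2° = 0.649262 rad:
Destination latitude: φ₂ = arcsin( sin φ₁ cos δ + cos φ₁ sin δ cos θ ) = arcsin(0.318696) = 18.584°.
Δλ = atan2( sin θ sin δ cos φ₁ , cos δ − sin φ₁ sin φ₂ ) = atan2(0.261719, -0.316224) = 2.450225 rad = 140.388°.
Hence λ₂ = -49.879° + 140.388° = 90.509°.
The forward bearing on arrival equals the back-azimuth from the destination plus 180°.
Back-azimuth from P₂ (18.584°, 90.509°) to P₁ (64.338°, -49.879°), with Δλ' = λ₁ − λ₂ = -140.388°: atan2( sin Δλ' cos φ₁ , cos φ₂ sin φ₁ − sin φ₂ cos φ₁ cos Δλ' ) = 343.965°.
Final bearing = (343.965° + 180°) mod 360° = 163.965°.

final bearing 163.965°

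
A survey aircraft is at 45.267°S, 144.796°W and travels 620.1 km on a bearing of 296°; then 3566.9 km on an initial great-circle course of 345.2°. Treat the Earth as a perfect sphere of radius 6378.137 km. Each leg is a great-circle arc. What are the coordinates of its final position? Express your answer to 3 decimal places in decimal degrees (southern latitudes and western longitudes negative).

Apply the spherical direct solution leg by leg, carrying full precision between legs.
Leg 1: from (-45.267°, -144.796°), δ = 620.1/6378.137 = 0.097223 rad, θ = 296° → φ = -42.617°, λ = -151.605°.
Leg 2: from (-42.617°, -151.605°), δ = 3566.9/6378.137 = 0.559239 rad, θ = 345.2° → φ = -11.331°, λ = -159.550°.

latitude -11.331°, longitude -159.550°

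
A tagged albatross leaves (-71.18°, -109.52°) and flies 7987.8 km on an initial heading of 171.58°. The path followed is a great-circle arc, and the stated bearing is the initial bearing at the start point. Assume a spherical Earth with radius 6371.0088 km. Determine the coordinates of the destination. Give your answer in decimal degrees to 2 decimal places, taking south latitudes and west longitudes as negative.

δ = 7987.8/6371.0088 = 1.253773 rad (71.8359°).
Converting: φ₁ = -1.242325 rad, θ = 2.994636 rad.
Destination latitude: φ₂ = arcsin( sin φ₁ cos δ + cos φ₁ sin δ cos θ ) = arcsin(-0.598289) = -36.75°.
Δλ = atan2( sin θ sin δ cos φ₁ , cos δ − sin φ₁ sin φ₂ ) = atan2(0.044883, -0.254563) = 2.967072 rad = 170.00°.
λ₂ = -109.52° + 170.00° = 60.48°.

latitude -36.75°, longitude 60.48°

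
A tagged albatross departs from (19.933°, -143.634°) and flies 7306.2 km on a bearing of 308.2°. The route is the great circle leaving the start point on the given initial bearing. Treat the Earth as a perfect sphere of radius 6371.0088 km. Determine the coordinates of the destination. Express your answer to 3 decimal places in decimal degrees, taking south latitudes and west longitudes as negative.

δ = 7306.2/6371.0088 = 1.146789 rad (65.7061°).
Converting: φ₁ = 0.347896 rad, θ = 5.379105 rad.
Destination latitude: φ₂ = arcsin( sin φ₁ cos δ + cos φ₁ sin δ cos θ ) = arcsin(0.670140) = 42.078°.
Δλ = atan2( sin θ sin δ cos φ₁ , cos δ − sin φ₁ sin φ₂ ) = atan2(-0.673357, 0.182952) = -1.305500 rad = -74.800°.
λ₂ = -143.634° + -74.800° = -218.434°, normalized to (−180°, 180°] → 141.566°.

latitude 42.078°, longitude 141.566°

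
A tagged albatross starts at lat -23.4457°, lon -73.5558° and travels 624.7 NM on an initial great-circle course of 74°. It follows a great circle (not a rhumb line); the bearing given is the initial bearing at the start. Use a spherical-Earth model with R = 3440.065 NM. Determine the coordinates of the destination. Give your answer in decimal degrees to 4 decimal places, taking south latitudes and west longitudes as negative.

latitude -20.2225°, longitude -62.8942°

The arc subtends δ = 624.7/3440.065 = 0.181595 rad at the centre.
Converting: φ₁ = -0.409205 rad, θ = 1.291544 rad.
Applying the spherical law of cosines for sides, sin φ₂ = sin φ₁ cos δ + cos φ₁ sin δ cos θ = -0.345667, so φ₂ = -20.2225°.
For the longitude increment, Δλ = atan2( sin θ sin δ cos φ₁, cos δ − sin φ₁ sin φ₂ ) = atan2(0.159270, 0.846023) = 10.6616°.
λ₂ = -73.5558° + 10.6616° = -62.8942°.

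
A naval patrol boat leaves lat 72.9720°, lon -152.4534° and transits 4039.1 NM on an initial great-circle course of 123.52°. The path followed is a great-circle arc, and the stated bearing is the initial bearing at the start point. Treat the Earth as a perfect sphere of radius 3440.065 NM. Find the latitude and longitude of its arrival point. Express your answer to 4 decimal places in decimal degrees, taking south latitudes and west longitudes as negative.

latitude 12.7235°, longitude -100.4246°

δ = 4039.1/3440.065 = 1.174135 rad (67.2730°).
Converting: φ₁ = 1.273602 rad, θ = 2.155831 rad.
Applying the spherical law of cosines for sides, sin φ₂ = sin φ₁ cos δ + cos φ₁ sin δ cos θ = 0.220247, so φ₂ = 12.7235°.
Δλ = atan2( sin θ sin δ cos φ₁ , cos δ − sin φ₁ sin φ₂ ) = atan2(0.225182, 0.175750) = 0.908073 rad = 52.0288°.
Hence λ₂ = -152.4534° + 52.0288° = -100.4246°.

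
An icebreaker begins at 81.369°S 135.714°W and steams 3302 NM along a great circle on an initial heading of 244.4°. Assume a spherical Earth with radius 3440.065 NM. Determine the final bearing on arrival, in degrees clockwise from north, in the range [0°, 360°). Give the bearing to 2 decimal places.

Central angle δ = d/R = 0.959866 rad.
With φ₁ = -81.369° = -1.420157 rad and θ = 244.4° = 4.265585 rad:
Applying the spherical law of cosines for sides, sin φ₂ = sin φ₁ cos δ + cos φ₁ sin δ cos θ = -0.620248, so φ₂ = -38.334°.
Δλ = atan2( sin θ sin δ cos φ₁ , cos δ − sin φ₁ sin φ₂ ) = atan2(-0.110858, -0.039594) = -1.913835 rad = -109.655°.
λ₂ = -135.714° + -109.655° = -245.369°, normalized to (−180°, 180°] → 114.631°.
The forward bearing on arrival equals the back-azimuth from the destination plus 180°.
Back-azimuth from P₂ (-38.33°, 114.63°) to P₁ (-81.37°, -135.71°), with Δλ' = λ₁ − λ₂ = -250.35°: atan2( sin Δλ' cos φ₁ , cos φ₂ sin φ₁ − sin φ₂ cos φ₁ cos Δλ' ) = 170.06°.
Final bearing = (170.06° + 180°) mod 360° = 350.06°.

final bearing 350.06°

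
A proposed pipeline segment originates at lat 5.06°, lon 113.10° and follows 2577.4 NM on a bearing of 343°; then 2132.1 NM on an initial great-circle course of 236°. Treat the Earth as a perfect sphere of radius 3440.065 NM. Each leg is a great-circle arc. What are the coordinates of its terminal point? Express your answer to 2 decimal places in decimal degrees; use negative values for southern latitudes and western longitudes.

Apply the spherical direct solution leg by leg, carrying full precision between legs.
Leg 1: from (5.06°, 113.10°), δ = 2577.4/3440.065 = 0.749230 rad, θ = 343° → φ = 45.51°, λ = 96.59°.
Leg 2: from (45.51°, 96.59°), δ = 2132.1/3440.065 = 0.619785 rad, θ = 236° → φ = 20.67°, λ = 65.62°.

latitude 20.67°, longitude 65.62°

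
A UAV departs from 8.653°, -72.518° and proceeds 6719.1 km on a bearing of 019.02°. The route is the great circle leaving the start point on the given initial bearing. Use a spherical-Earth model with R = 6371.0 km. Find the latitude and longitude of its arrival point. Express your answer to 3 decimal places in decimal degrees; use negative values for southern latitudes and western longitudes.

Angular distance δ = d/R = 6719.1 / 6371 = 1.054638 rad.
Converting: φ₁ = 0.151023 rad, θ = 0.331962 rad.
sin φ₂ = sin φ₁ cos δ + cos φ₁ sin δ cos θ = (0.150450)(0.493542) + (0.988618)(0.869722)(0.945405) = 0.887134
φ₂ = asin(0.887134) = 1.091097 rad = 62.515°.
Then Δλ = atan2(0.280215, 0.360073) = 0.661316 rad, from sin θ sin δ cos φ₁ over cos δ − sin φ₁ sin φ₂.
λ₂ = -72.518° + 37.891° = -34.627°.

latitude 62.515°, longitude -34.627°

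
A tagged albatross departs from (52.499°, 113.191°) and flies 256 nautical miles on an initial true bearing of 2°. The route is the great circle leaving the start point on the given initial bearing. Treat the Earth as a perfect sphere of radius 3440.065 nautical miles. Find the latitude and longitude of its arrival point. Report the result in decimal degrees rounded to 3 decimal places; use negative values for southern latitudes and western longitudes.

latitude 56.760°, longitude 113.462°

Angular distance δ = d/R = 256 / 3440.065 = 0.074417 rad.
Start latitude φ₁ = 0.916280 rad; initial bearing θ = 0.034907 rad.
sin φ₂ = sin φ₁ cos δ + cos φ₁ sin δ cos θ = (0.793343)(0.997232) + (0.608775)(0.074349)(0.999391) = 0.836381
φ₂ = asin(0.836381) = 0.990647 rad = 56.760°.
Then Δλ = atan2(0.001580, 0.333696) = 0.004734 rad, from sin θ sin δ cos φ₁ over cos δ − sin φ₁ sin φ₂.
Hence λ₂ = 113.191° + 0.271° = 113.462°.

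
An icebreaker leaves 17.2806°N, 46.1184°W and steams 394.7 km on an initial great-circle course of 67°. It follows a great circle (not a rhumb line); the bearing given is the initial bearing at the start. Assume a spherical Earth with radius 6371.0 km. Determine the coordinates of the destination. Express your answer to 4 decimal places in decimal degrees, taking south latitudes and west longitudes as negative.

δ = 394.7/6371 = 0.061953 rad (3.5496°).
Converting: φ₁ = 0.301603 rad, θ = 1.169371 rad.
Destination latitude: φ₂ = arcsin( sin φ₁ cos δ + cos φ₁ sin δ cos θ ) = arcsin(0.319581) = 18.6376°.
Δλ = atan2( sin θ sin δ cos φ₁ , cos δ − sin φ₁ sin φ₂ ) = atan2(0.054419, 0.903149) = 0.060182 rad = 3.4482°.
λ₂ = λ₁ + Δλ = -42.6702°.

latitude 18.6376°, longitude -42.6702°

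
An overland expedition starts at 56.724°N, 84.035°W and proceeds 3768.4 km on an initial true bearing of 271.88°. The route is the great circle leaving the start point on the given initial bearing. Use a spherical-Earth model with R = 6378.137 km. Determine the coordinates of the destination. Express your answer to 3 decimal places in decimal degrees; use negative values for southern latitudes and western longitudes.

latitude 44.776°, longitude -135.692°

δ = 3768.4/6378.137 = 0.590831 rad (33.8521°).
With φ₁ = 56.724° = 0.990021 rad and θ = 271.88° = 4.745201 rad:
Applying the spherical law of cosines for sides, sin φ₂ = sin φ₁ cos δ + cos φ₁ sin δ cos θ = 0.704338, so φ₂ = 44.776°.
Then Δλ = atan2(-0.305474, 0.241626) = -0.901576 rad, from sin θ sin δ cos φ₁ over cos δ − sin φ₁ sin φ₂.
Hence λ₂ = -84.035° + -51.657° = -135.692°.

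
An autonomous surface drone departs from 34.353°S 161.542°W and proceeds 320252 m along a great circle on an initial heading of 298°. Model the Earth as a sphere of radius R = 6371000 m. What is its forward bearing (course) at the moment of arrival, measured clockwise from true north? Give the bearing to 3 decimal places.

final bearing 299.680°

Angular distance δ = d/R = 320252 / 6371000 = 0.050267 rad.
With φ₁ = -34.353° = -0.599573 rad and θ = 298° = 5.201081 rad:
sin φ₂ = sin φ₁ cos δ + cos φ₁ sin δ cos θ = (-0.564290)(0.998737) + (0.825577)(0.050246)(0.469472) = -0.544103
φ₂ = asin(-0.544103) = -0.575319 rad = -32.963°.
Δλ = atan2( sin θ sin δ cos φ₁ , cos δ − sin φ₁ sin φ₂ ) = atan2(-0.036626, 0.691705) = -0.052901 rad = -3.031°.
λ₂ = -161.542° + -3.031° = -164.573°.
The forward bearing on arrival equals the back-azimuth from the destination plus 180°.
Back-azimuth from P₂ (-32.963°, -164.573°) to P₁ (-34.353°, -161.542°), with Δλ' = λ₁ − λ₂ = 3.031°: atan2( sin Δλ' cos φ₁ , cos φ₂ sin φ₁ − sin φ₂ cos φ₁ cos Δλ' ) = 119.680°.
Final bearing = (119.680° + 180°) mod 360° = 299.680°.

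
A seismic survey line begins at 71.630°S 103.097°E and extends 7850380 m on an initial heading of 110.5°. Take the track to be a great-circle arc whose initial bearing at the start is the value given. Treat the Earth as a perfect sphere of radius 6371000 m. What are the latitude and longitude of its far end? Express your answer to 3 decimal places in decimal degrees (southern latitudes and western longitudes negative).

δ = 7850380/6371000 = 1.232205 rad (70.6002°).
With φ₁ = -71.630° = -1.250179 rad and θ = 110.5° = 1.928589 rad:
sin φ₂ = sin φ₁ cos δ + cos φ₁ sin δ cos θ = (-0.949041)(0.332158) + (0.315152)(0.943224)(-0.350207) = -0.419334
φ₂ = asin(-0.419334) = -0.432712 rad = -24.793°.
Δλ = atan2( sin θ sin δ cos φ₁ , cos δ − sin φ₁ sin φ₂ ) = atan2(0.278434, -0.065807) = 1.802884 rad = 103.298°.
λ₂ = 103.097° + 103.298° = 206.395°, normalized to (−180°, 180°] → -153.605°.

latitude -24.793°, longitude -153.605°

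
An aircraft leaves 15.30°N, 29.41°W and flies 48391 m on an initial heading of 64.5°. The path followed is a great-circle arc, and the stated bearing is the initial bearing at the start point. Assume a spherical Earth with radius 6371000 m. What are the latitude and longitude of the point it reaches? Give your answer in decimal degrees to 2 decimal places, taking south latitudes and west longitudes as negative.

latitude 15.49°, longitude -29.00°

Angular distance δ = d/R = 48391 / 6371000 = 0.007596 rad.
With φ₁ = 15.30° = 0.267035 rad and θ = 64.5° = 1.125737 rad:
sin φ₂ = sin φ₁ cos δ + cos φ₁ sin δ cos θ = (0.263873)(0.999971) + (0.964557)(0.007595)(0.430511) = 0.267019
φ₂ = asin(0.267019) = 0.270299 rad = 15.49°.
Then Δλ = atan2(0.006613, 0.929512) = 0.007114 rad, from sin θ sin δ cos φ₁ over cos δ − sin φ₁ sin φ₂.
λ₂ = -29.41° + 0.41° = -29.00°.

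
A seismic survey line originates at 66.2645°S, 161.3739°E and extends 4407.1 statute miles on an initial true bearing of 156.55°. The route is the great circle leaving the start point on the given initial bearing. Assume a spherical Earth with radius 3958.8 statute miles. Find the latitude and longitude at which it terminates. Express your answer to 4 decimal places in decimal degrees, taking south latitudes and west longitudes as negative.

latitude -47.3643°, longitude -50.4349°

δ = 4407.1/3958.8 = 1.113241 rad (63.7840°).
With φ₁ = -66.2645° = -1.156534 rad and θ = 156.55° = 2.732313 rad:
sin φ₂ = sin φ₁ cos δ + cos φ₁ sin δ cos θ = (-0.915413)(0.441756) + (0.402515)(0.897135)(-0.917408) = -0.735675
φ₂ = asin(-0.735675) = -0.826662 rad = -47.3643°.
Then Δλ = atan2(0.143703, -0.231691) = 2.586425 rad, from sin θ sin δ cos φ₁ over cos δ − sin φ₁ sin φ₂.
λ₂ = 161.3739° + 148.1912° = 309.5651°, normalized to (−180°, 180°] → -50.4349°.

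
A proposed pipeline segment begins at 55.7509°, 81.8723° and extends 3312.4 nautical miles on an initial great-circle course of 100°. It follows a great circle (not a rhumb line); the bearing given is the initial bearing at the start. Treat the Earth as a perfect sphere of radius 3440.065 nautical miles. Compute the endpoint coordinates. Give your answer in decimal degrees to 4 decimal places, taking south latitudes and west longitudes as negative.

Angular distance δ = d/R = 3312.4 / 3440.065 = 0.962889 rad.
Converting: φ₁ = 0.973037 rad, θ = 1.745329 rad.
Applying the spherical law of cosines for sides, sin φ₂ = sin φ₁ cos δ + cos φ₁ sin δ cos θ = 0.391893, so φ₂ = 23.0724°.
Then Δλ = atan2(0.454947, 0.247213) = 1.073044 rad, from sin θ sin δ cos φ₁ over cos δ − sin φ₁ sin φ₂.
λ₂ = λ₁ + Δλ = 143.3532°.

latitude 23.0724°, longitude 143.3532°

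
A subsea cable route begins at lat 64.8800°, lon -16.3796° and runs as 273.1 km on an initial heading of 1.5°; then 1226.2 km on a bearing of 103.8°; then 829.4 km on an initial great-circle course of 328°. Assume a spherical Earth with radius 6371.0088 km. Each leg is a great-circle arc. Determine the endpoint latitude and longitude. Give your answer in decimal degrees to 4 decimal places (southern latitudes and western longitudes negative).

latitude 68.6274°, longitude -3.2512°

Apply the spherical direct solution leg by leg, carrying full precision between legs.
Leg 1: from (64.8800°, -16.3796°), δ = 273.1/6371.0088 = 0.042866 rad, θ = 1.5° → φ = 67.3351°, λ = -16.2128°.
Leg 2: from (67.3351°, -16.2128°), δ = 1226.2/6371.0088 = 0.192466 rad, θ = 103.8° → φ = 62.6422°, λ = 7.6295°.
Leg 3: from (62.6422°, 7.6295°), δ = 829.4/6371.0088 = 0.130183 rad, θ = 328° → φ = 68.6274°, λ = -3.2512°.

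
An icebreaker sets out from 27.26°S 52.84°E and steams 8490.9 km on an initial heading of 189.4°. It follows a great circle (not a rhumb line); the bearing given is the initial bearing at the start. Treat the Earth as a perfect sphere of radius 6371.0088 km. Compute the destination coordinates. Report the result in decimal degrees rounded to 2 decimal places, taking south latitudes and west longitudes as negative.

latitude -73.80°, longitude -92.49°

Central angle δ = d/R = 1.332740 rad.
With φ₁ = -27.26° = -0.475777 rad and θ = 189.4° = 3.305654 rad:
Applying the spherical law of cosines for sides, sin φ₂ = sin φ₁ cos δ + cos φ₁ sin δ cos θ = -0.960277, so φ₂ = -73.80°.
Then Δλ = atan2(-0.141092, -0.204021) = -2.536556 rad, from sin θ sin δ cos φ₁ over cos δ − sin φ₁ sin φ₂.
λ₂ = 52.84° + -145.33° = -92.49°.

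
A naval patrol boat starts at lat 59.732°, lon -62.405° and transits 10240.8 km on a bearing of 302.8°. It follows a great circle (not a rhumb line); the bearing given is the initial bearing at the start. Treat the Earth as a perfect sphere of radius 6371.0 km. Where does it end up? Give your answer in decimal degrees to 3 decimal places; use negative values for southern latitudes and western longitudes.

Angular distance δ = d/R = 10240.8 / 6371 = 1.607409 rad.
Start latitude φ₁ = 1.042520 rad; initial bearing θ = 5.284857 rad.
Applying the spherical law of cosines for sides, sin φ₂ = sin φ₁ cos δ + cos φ₁ sin δ cos θ = 0.241248, so φ₂ = 13.960°.
Then Δλ = atan2(-0.423400, -0.244965) = -2.095307 rad, from sin θ sin δ cos φ₁ over cos δ − sin φ₁ sin φ₂.
λ₂ = -62.405° + -120.052° = -182.457°, normalized to (−180°, 180°] → 177.543°.

latitude 13.960°, longitude 177.543°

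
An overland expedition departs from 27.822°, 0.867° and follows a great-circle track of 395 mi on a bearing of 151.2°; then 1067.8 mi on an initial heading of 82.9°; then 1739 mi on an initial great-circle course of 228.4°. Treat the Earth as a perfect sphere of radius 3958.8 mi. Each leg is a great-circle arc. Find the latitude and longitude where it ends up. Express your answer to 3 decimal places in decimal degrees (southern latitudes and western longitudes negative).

Apply the spherical direct solution leg by leg, carrying full precision between legs.
Leg 1: from (27.822°, 0.867°), δ = 395/3958.8 = 0.099778 rad, θ = 151.2° → φ = 22.781°, λ = 3.851°.
Leg 2: from (22.781°, 3.851°), δ = 1067.8/3958.8 = 0.269728 rad, θ = 82.9° → φ = 23.802°, λ = 20.649°.
Leg 3: from (23.802°, 20.649°), δ = 1739/3958.8 = 0.439275 rad, θ = 228.4° → φ = 6.138°, λ = 1.995°.

latitude 6.138°, longitude 1.995°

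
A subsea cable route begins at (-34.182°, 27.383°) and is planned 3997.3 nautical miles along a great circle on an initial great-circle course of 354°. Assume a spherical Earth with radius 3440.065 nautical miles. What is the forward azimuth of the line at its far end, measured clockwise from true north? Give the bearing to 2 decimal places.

The arc subtends δ = 3997.3/3440.065 = 1.161984 rad at the centre.
Converting: φ₁ = -0.596588 rad, θ = 6.178466 rad.
Applying the spherical law of cosines for sides, sin φ₂ = sin φ₁ cos δ + cos φ₁ sin δ cos θ = 0.531591, so φ₂ = 32.113°.
Δλ = atan2( sin θ sin δ cos φ₁ , cos δ − sin φ₁ sin φ₂ ) = atan2(-0.079346, 0.696180) = -0.113484 rad = -6.502°.
λ₂ = λ₁ + Δλ = 20.881°.
The forward bearing on arrival equals the back-azimuth from the destination plus 180°.
Back-azimuth from P₂ (32.11°, 20.88°) to P₁ (-34.18°, 27.38°), with Δλ' = λ₁ − λ₂ = 6.50°: atan2( sin Δλ' cos φ₁ , cos φ₂ sin φ₁ − sin φ₂ cos φ₁ cos Δλ' ) = 174.14°.
Final bearing = (174.14° + 180°) mod 360° = 354.14°.

final bearing 354.14°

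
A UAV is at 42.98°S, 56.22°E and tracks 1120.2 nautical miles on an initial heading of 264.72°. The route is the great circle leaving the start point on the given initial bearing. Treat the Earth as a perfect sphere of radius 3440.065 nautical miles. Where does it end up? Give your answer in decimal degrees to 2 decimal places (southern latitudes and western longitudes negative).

The arc subtends δ = 1120.2/3440.065 = 0.325633 rad at the centre.
With φ₁ = -42.98° = -0.750143 rad and θ = 264.72° = 4.620236 rad:
Applying the spherical law of cosines for sides, sin φ₂ = sin φ₁ cos δ + cos φ₁ sin δ cos θ = -0.667454, so φ₂ = -41.87°.
Δλ = atan2( sin θ sin δ cos φ₁ , cos δ − sin φ₁ sin φ₂ ) = atan2(-0.233050, 0.492416) = -0.442042 rad = -25.33°.
Hence λ₂ = 56.22° + -25.33° = 30.89°.

latitude -41.87°, longitude 30.89°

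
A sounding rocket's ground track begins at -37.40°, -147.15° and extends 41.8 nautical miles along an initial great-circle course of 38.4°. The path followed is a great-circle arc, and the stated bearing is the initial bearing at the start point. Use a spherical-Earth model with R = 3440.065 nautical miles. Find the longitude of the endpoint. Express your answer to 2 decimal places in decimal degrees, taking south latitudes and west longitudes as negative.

longitude -146.61°

δ = 41.8/3440.065 = 0.012151 rad (0.6962°).
Converting: φ₁ = -0.652753 rad, θ = 0.670206 rad.
Destination latitude: φ₂ = arcsin( sin φ₁ cos δ + cos φ₁ sin δ cos θ ) = arcsin(-0.599766) = -36.85°.
Then Δλ = atan2(0.005996, 0.635643) = 0.009432 rad, from sin θ sin δ cos φ₁ over cos δ − sin φ₁ sin φ₂.
λ₂ = λ₁ + Δλ = -146.61°.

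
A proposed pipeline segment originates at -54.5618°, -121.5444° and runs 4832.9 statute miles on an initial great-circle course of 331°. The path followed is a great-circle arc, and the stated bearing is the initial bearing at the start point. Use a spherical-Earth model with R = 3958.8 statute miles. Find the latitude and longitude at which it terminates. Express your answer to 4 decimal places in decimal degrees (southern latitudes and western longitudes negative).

latitude 11.3622°, longitude -149.2236°

Angular distance δ = d/R = 4832.9 / 3958.8 = 1.220799 rad.
With φ₁ = -54.5618° = -0.952283 rad and θ = 331° = 5.777040 rad:
Destination latitude: φ₂ = arcsin( sin φ₁ cos δ + cos φ₁ sin δ cos θ ) = arcsin(0.197010) = 11.3622°.
Δλ = atan2( sin θ sin δ cos φ₁ , cos δ − sin φ₁ sin φ₂ ) = atan2(-0.264062, 0.503407) = -0.483094 rad = -27.6792°.
Hence λ₂ = -121.5444° + -27.6792° = -149.2236°.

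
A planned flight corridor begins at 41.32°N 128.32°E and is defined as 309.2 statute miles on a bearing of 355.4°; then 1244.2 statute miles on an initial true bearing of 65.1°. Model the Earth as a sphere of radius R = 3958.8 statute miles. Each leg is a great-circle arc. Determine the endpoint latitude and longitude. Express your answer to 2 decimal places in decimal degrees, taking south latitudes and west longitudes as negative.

Apply the spherical direct solution leg by leg, carrying full precision between legs.
Leg 1: from (41.32°, 128.32°), δ = 309.2/3958.8 = 0.078104 rad, θ = 355.4° → φ = 45.78°, λ = 127.81°.
Leg 2: from (45.78°, 127.81°), δ = 1244.2/3958.8 = 0.314287 rad, θ = 65.1° → φ = 50.56°, λ = 154.00°.

latitude 50.56°, longitude 154.00°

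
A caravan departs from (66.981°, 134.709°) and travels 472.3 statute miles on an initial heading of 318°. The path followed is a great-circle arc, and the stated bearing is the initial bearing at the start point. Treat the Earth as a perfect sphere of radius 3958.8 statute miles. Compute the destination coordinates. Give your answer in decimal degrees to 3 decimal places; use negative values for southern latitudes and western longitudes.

latitude 71.517°, longitude 120.159°

δ = 472.3/3958.8 = 0.119304 rad (6.8356°).
With φ₁ = 66.981° = 1.169039 rad and θ = 318° = 5.550147 rad:
Applying the spherical law of cosines for sides, sin φ₂ = sin φ₁ cos δ + cos φ₁ sin δ cos θ = 0.948420, so φ₂ = 71.517°.
For the longitude increment, Δλ = atan2( sin θ sin δ cos φ₁, cos δ − sin φ₁ sin φ₂ ) = atan2(-0.031142, 0.119989) = -14.550°.
λ₂ = λ₁ + Δλ = 120.159°.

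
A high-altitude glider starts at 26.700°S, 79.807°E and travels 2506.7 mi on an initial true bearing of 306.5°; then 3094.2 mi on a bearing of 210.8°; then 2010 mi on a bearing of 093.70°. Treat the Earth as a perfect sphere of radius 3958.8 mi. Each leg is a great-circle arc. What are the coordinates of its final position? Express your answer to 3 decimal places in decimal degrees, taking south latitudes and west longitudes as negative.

Apply the spherical direct solution leg by leg, carrying full precision between legs.
Leg 1: from (-26.700°, 79.807°), δ = 2506.7/3958.8 = 0.633197 rad, θ = 306.5° → φ = -2.738°, λ = 51.369°.
Leg 2: from (-2.738°, 51.369°), δ = 3094.2/3958.8 = 0.781600 rad, θ = 210.8° → φ = -39.664°, λ = 23.429°.
Leg 3: from (-39.664°, 23.429°), δ = 2010/3958.8 = 0.507730 rad, θ = 93.7° → φ = -35.585°, λ = 60.055°.

latitude -35.585°, longitude 60.055°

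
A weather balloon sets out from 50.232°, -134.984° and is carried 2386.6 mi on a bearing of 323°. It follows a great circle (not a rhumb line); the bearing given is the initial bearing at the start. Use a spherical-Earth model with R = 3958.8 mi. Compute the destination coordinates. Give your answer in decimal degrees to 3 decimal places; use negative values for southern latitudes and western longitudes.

Angular distance δ = d/R = 2386.6 / 3958.8 = 0.602859 rad.
Start latitude φ₁ = 0.876714 rad; initial bearing θ = 5.637413 rad.
Applying the spherical law of cosines for sides, sin φ₂ = sin φ₁ cos δ + cos φ₁ sin δ cos θ = 0.922807, so φ₂ = 67.340°.
Then Δλ = atan2(-0.218278, 0.114410) = -1.088016 rad, from sin θ sin δ cos φ₁ over cos δ − sin φ₁ sin φ₂.
λ₂ = -134.984° + -62.339° = -197.323°, normalized to (−180°, 180°] → 162.677°.

latitude 67.340°, longitude 162.677°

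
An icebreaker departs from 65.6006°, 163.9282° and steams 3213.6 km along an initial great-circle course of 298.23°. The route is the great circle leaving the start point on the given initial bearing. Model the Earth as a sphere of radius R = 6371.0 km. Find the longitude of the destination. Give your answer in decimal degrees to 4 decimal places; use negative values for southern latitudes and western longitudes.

Angular distance δ = d/R = 3213.6 / 6371 = 0.504411 rad.
With φ₁ = 65.6006° = 1.144946 rad and θ = 298.23° = 5.205095 rad:
Applying the spherical law of cosines for sides, sin φ₂ = sin φ₁ cos δ + cos φ₁ sin δ cos θ = 0.891705, so φ₂ = 63.0883°.
For the longitude increment, Δλ = atan2( sin θ sin δ cos φ₁, cos δ − sin φ₁ sin φ₂ ) = atan2(-0.175899, 0.063394) = -70.1807°.
λ₂ = 163.9282° + -70.1807° = 93.7475°.

longitude 93.7475°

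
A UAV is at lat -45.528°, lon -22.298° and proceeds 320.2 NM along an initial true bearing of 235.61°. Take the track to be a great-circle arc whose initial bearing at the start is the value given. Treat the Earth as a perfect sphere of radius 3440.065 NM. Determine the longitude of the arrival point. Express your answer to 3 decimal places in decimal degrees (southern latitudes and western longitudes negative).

Central angle δ = d/R = 0.093080 rad.
Start latitude φ₁ = -0.794614 rad; initial bearing θ = 4.112170 rad.
sin φ₂ = sin φ₁ cos δ + cos φ₁ sin δ cos θ = (-0.713593)(0.995671) + (0.700561)(0.092945)(-0.564823) = -0.747282
φ₂ = asin(-0.747282) = -0.843962 rad = -48.355°.
Δλ = atan2( sin θ sin δ cos φ₁ , cos δ − sin φ₁ sin φ₂ ) = atan2(-0.053733, 0.462416) = -0.115681 rad = -6.628°.
λ₂ = λ₁ + Δλ = -28.926°.

longitude -28.926°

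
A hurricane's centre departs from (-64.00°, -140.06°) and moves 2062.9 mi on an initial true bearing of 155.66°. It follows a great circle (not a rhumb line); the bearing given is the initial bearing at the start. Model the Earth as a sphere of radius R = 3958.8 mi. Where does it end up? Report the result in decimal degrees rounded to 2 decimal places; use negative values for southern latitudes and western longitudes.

latitude -78.05°, longitude -42.43°

The arc subtends δ = 2062.9/3958.8 = 0.521092 rad at the centre.
Converting: φ₁ = -1.117011 rad, θ = 2.716780 rad.
sin φ₂ = sin φ₁ cos δ + cos φ₁ sin δ cos θ = (-0.898794)(0.867276) + (0.438371)(0.497828)(-0.911116) = -0.978338
φ₂ = asin(-0.978338) = -1.362276 rad = -78.05°.
For the longitude increment, Δλ = atan2( sin θ sin δ cos φ₁, cos δ − sin φ₁ sin φ₂ ) = atan2(0.089945, -0.012049) = 97.63°.
Hence λ₂ = -140.06° + 97.63° = -42.43°.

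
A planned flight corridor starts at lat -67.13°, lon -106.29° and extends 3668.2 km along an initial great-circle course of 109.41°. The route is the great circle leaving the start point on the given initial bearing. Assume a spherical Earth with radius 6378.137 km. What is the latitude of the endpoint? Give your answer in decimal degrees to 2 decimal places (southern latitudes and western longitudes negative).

The arc subtends δ = 3668.2/6378.137 = 0.575121 rad at the centre.
Converting: φ₁ = -1.171640 rad, θ = 1.909565 rad.
sin φ₂ = sin φ₁ cos δ + cos φ₁ sin δ cos θ = (-0.921389)(0.839127) + (0.388642)(0.543936)(-0.332326) = -0.843414
φ₂ = asin(-0.843414) = -1.003607 rad = -57.50°.
Then Δλ = atan2(0.199381, 0.062014) = 1.269251 rad, from sin θ sin δ cos φ₁ over cos δ − sin φ₁ sin φ₂.
λ₂ = -106.29° + 72.72° = -33.57°.

latitude -57.50°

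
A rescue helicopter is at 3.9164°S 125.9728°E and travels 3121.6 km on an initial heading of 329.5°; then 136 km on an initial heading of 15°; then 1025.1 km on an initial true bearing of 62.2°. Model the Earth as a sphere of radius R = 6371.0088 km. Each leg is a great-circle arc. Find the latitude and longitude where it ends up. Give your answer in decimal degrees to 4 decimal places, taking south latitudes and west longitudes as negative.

Apply the spherical direct solution leg by leg, carrying full precision between legs.
Leg 1: from (-3.9164°, 125.9728°), δ = 3121.6/6371.0088 = 0.489970 rad, θ = 329.5° → φ = 20.1372°, λ = 111.2349°.
Leg 2: from (20.1372°, 111.2349°), δ = 136/6371.0088 = 0.021347 rad, θ = 15° → φ = 21.3183°, λ = 111.5747°.
Leg 3: from (21.3183°, 111.5747°), δ = 1025.1/6371.0088 = 0.160901 rad, θ = 62.2° → φ = 25.3698°, λ = 120.5983°.

latitude 25.3698°, longitude 120.5983°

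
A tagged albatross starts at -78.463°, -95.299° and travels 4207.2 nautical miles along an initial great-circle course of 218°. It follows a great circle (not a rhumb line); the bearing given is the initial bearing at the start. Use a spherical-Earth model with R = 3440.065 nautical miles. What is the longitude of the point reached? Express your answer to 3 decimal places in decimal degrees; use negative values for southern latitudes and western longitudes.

Angular distance δ = d/R = 4207.2 / 3440.065 = 1.223000 rad.
Start latitude φ₁ = -1.369438 rad; initial bearing θ = 3.804818 rad.
Destination latitude: φ₂ = arcsin( sin φ₁ cos δ + cos φ₁ sin δ cos θ ) = arcsin(-0.482107) = -28.823°.
Δλ = atan2( sin θ sin δ cos φ₁ , cos δ − sin φ₁ sin φ₂ ) = atan2(-0.115760, -0.131540) = -2.419915 rad = -138.651°.
λ₂ = -95.299° + -138.651° = -233.950°, normalized to (−180°, 180°] → 126.050°.

longitude 126.050°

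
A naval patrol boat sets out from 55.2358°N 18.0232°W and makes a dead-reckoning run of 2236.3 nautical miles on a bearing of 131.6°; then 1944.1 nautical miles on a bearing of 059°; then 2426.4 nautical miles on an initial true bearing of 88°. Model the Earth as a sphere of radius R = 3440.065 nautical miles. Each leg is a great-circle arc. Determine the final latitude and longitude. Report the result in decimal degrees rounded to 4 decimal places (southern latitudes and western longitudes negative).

latitude 28.7660°, longitude 94.9701°

Apply the spherical direct solution leg by leg, carrying full precision between legs.
Leg 1: from (55.2358°, -18.0232°), δ = 2236.3/3440.065 = 0.650075 rad, θ = 131.6° → φ = 25.1394°, λ = 11.9741°.
Leg 2: from (25.1394°, 11.9741°), δ = 1944.1/3440.065 = 0.565135 rad, θ = 59° → φ = 37.4783°, λ = 47.3148°.
Leg 3: from (37.4783°, 47.3148°), δ = 2426.4/3440.065 = 0.705336 rad, θ = 88° → φ = 28.7660°, λ = 94.9701°.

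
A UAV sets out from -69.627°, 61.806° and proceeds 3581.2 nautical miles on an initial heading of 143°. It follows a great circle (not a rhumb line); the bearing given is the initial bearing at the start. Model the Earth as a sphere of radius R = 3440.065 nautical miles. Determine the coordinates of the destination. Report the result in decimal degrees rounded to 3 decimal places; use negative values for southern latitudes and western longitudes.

latitude -45.532°, longitude -166.040°

The arc subtends δ = 3581.2/3440.065 = 1.041027 rad at the centre.
Converting: φ₁ = -1.215220 rad, θ = 2.495821 rad.
Applying the spherical law of cosines for sides, sin φ₂ = sin φ₁ cos δ + cos φ₁ sin δ cos θ = -0.713642, so φ₂ = -45.532°.
Then Δλ = atan2(0.180791, -0.163666) = 2.306520 rad, from sin θ sin δ cos φ₁ over cos δ − sin φ₁ sin φ₂.
λ₂ = 61.806° + 132.154° = 193.960°, normalized to (−180°, 180°] → -166.040°.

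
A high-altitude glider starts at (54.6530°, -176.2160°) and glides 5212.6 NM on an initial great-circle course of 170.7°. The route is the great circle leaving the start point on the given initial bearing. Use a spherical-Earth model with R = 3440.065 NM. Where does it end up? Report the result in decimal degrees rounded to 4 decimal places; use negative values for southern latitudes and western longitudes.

latitude -31.6527°, longitude -165.2894°

Central angle δ = d/R = 1.515262 rad.
With φ₁ = 54.6530° = 0.953875 rad and θ = 170.7° = 2.979277 rad:
Applying the spherical law of cosines for sides, sin φ₂ = sin φ₁ cos δ + cos φ₁ sin δ cos θ = -0.524768, so φ₂ = -31.6527°.
For the longitude increment, Δλ = atan2( sin θ sin δ cos φ₁, cos δ − sin φ₁ sin φ₂ ) = atan2(0.093348, 0.483540) = 10.9266°.
Hence λ₂ = -176.2160° + 10.9266° = -165.2894°.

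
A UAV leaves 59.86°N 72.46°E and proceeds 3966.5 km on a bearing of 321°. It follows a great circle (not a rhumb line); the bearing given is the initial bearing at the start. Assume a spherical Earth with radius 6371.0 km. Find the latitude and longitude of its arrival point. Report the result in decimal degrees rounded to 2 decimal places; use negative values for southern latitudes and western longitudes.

Angular distance δ = d/R = 3966.5 / 6371 = 0.622587 rad.
Start latitude φ₁ = 1.044754 rad; initial bearing θ = 5.602507 rad.
Applying the spherical law of cosines for sides, sin φ₂ = sin φ₁ cos δ + cos φ₁ sin δ cos θ = 0.930091, so φ₂ = 68.45°.
For the longitude increment, Δλ = atan2( sin θ sin δ cos φ₁, cos δ − sin φ₁ sin φ₂ ) = atan2(-0.184266, 0.008029) = -87.51°.
Hence λ₂ = 72.46° + -87.51° = -15.05°.

latitude 68.45°, longitude -15.05°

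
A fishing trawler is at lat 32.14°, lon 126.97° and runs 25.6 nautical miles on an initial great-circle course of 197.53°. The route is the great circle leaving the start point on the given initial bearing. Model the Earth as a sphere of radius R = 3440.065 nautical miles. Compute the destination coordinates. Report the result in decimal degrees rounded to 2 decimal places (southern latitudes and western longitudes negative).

δ = 25.6/3440.065 = 0.007442 rad (0.4264°).
Start latitude φ₁ = 0.560949 rad; initial bearing θ = 3.447549 rad.
Destination latitude: φ₂ = arcsin( sin φ₁ cos δ + cos φ₁ sin δ cos θ ) = arcsin(0.525967) = 31.73°.
Δλ = atan2( sin θ sin δ cos φ₁ , cos δ − sin φ₁ sin φ₂ ) = atan2(-0.001898, 0.720163) = -0.002635 rad = -0.15°.
λ₂ = λ₁ + Δλ = 126.82°.

latitude 31.73°, longitude 126.82°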